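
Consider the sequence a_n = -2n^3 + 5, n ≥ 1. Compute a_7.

a_7 = -2·7^3 + 5 = -681.

-681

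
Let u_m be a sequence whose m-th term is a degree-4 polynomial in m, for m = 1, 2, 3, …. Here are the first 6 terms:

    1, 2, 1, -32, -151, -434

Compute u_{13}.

-18599

1st diffs: 1, -1, -33, -119, -283.
2nd diffs: -2, -32, -86, -164.
3rd diffs: -30, -54, -78.
4th diffs: -24, -24 (constant).
Newton forward-difference form: u_m = 1 + 1·C(m-1,1) + (-2)·C(m-1,2) + (-30)·C(m-1,3) + (-24)·C(m-1,4).
At m = 13: m-1 = 12, so u_{13} = 1 + 12 - 132 - 6600 - 11880 = -18599.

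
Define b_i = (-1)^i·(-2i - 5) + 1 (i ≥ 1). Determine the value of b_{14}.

(-1)^14 = 1; -2i - 5 at i=14 is -33; so b_{14} = -32.

-32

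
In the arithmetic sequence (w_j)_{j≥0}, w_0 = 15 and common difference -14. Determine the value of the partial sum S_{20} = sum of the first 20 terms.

w_j = 15 + (j - 0)·(-14).
w_{19} = -251; S = 20·(15 + (-251))/2 = -2360.

-2360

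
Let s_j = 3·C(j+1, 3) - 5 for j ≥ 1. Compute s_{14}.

1360

C(15, 3) = 455, so s_{14} = 1360.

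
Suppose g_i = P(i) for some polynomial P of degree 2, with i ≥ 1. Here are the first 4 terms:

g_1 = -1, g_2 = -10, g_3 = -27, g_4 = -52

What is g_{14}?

1st diffs: -9, -17, -25.
2nd diffs: -8, -8 (constant).
Newton forward-difference form: g_i = -1 + (-9)·C(i-1,1) + (-8)·C(i-1,2).
At i = 14: i-1 = 13, so g_{14} = -1 - 117 - 624 = -742.

-742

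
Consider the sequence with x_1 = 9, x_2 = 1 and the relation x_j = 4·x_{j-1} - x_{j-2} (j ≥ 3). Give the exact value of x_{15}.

Applying the relation repeatedly:
x_3 = -5, x_4 = -21, x_5 = -79, …, x_{12} = -797125, x_{13} = -2974911, x_{14} = -11102519, x_{15} = -41435165.

-41435165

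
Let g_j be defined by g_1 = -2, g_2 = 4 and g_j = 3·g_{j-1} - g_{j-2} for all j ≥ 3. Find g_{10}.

Compute successive terms:
g_3 = 14; g_4 = 38; g_5 = 100; g_6 = 262; g_7 = 686; g_8 = 1796; g_9 = 4702; g_{10} = 12310.

12310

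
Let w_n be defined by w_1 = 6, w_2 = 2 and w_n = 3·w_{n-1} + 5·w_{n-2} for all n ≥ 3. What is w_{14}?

210253682

Applying the relation repeatedly:
w_3 = 36  w_4 = 118  w_5 = 534  …  w_{11} = 2853006  w_{12} = 11961328  w_{13} = 50149014  w_{14} = 210253682.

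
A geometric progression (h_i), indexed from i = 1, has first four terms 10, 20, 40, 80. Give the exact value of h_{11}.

Common ratio r = 2.
h_i = 10·2^(i-1).
h_{11} = 10·2^10 = 10240.

10240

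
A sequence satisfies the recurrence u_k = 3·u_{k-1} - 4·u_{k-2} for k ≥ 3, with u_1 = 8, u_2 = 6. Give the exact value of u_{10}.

3486

u_3 = -14  u_4 = -66  u_5 = -142  u_6 = -162  u_7 = 82  u_8 = 894  u_9 = 2354  u_{10} = 3486.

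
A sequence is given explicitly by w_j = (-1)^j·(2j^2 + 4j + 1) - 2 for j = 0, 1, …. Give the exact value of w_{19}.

(-1)^19 = -1; 2j^2 + 4j + 1 at j=19 is 799; so w_{19} = -801.

-801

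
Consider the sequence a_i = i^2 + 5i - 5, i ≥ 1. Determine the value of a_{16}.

a_{16} = 1·16^2 + 5·16 - 5 = 331.

331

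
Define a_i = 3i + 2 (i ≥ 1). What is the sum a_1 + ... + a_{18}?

549

Over i = 1..18: Σi = 171.
Total = (3)·171 + (2)·18 = 549.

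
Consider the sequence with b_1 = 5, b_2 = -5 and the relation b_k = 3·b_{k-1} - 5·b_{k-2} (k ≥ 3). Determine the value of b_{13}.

2165

Iterate the recurrence:
b_3 = -40, b_4 = -95, b_5 = -85, …, b_{10} = -7655, b_{11} = -28165, b_{12} = -46220, b_{13} = 2165.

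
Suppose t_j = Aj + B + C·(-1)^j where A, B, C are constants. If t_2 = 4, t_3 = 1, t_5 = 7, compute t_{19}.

At j = 2, 3, 5: 2A + B + C = 4; 3A + B - C = 1; 5A + B - C = 7.
Subtracting the first from the second: A - 2C = -3.
Subtracting the second from the third: 2A = 6.
Solving: C = 3, A = 3, then B = -5.
So t_j = 3·j + (-5) + 3·(-1)^j; at j=19 this is 49.

49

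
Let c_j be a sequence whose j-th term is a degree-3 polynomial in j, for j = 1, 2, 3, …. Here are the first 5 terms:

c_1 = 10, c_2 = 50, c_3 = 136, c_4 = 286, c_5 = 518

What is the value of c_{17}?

1st diffs: 40, 86, 150, 232.
2nd diffs: 46, 64, 82.
3rd diffs: 18, 18 (constant).
Newton forward-difference form: c_j = 10 + 40·C(j-1,1) + 46·C(j-1,2) + 18·C(j-1,3).
At j = 17: j-1 = 16, so c_{17} = 10 + 640 + 5520 + 10080 = 16250.

16250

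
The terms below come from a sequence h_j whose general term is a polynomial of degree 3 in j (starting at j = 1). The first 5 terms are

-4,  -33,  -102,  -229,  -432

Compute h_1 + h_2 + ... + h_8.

1st diffs: -29, -69, -127, -203.
2nd diffs: -40, -58, -76.
3rd diffs: -18, -18 (constant).
So h_j = -3j^3 - 2j^2 - 2j + 3.
Continuing: -729, -1138, -1677.
Summing j = 1..8 (8 terms) gives -4344.

-4344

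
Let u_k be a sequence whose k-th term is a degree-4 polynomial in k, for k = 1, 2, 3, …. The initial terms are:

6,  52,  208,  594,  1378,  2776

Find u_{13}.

57978

1st diffs: 46, 156, 386, 784, 1398.
2nd diffs: 110, 230, 398, 614.
3rd diffs: 120, 168, 216.
4th diffs: 48, 48 (constant).
So u_k = 2k^4 + 5k^2 + k - 2.
Evaluating at k = 13 gives u_{13} = 57978.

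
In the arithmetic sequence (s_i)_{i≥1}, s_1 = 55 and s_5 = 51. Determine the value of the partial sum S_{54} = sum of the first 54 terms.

1539

Common difference d = (51 - 55) / (5 - 1) = -1.
s_i = 55 + (i - 1)·(-1).
s_{54} = 2; S = 54·(55 + 2)/2 = 1539.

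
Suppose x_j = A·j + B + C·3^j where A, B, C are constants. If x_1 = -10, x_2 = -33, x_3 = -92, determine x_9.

-59090

The three given values yield: A + B + 3C = -10; 2A + B + 9C = -33; 3A + B + 27C = -92.
Subtracting the first from the second: A + 6C = -23.
Subtracting the second from the third: A + 18C = -59.
Solving: C = -3, A = -5, then B = 4.
Therefore x_9 = -45 + 4 + (-3)·19683 = -59090.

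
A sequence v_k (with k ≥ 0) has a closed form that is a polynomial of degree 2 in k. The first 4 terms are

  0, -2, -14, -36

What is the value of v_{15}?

1st diffs: -2, -12, -22.
2nd diffs: -10, -10 (constant).
So v_k = -5k^2 + 3k.
Evaluating at k = 15 gives v_{15} = -1080.

-1080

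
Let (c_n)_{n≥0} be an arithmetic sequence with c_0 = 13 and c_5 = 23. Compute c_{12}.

Common difference d = (23 - 13) / (5 - 0) = 2.
c_n = 13 + (n - 0)·2.
c_{12} = 13 + 12·2 = 37.

37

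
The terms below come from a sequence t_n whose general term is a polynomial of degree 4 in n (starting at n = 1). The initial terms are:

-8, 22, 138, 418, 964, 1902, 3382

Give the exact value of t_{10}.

1st diffs: 30, 116, 280, 546, 938, 1480.
2nd diffs: 86, 164, 266, 392, 542.
3rd diffs: 78, 102, 126, 150.
4th diffs: 24, 24, 24 (constant).
So t_n = n^4 + 3n^3 - 6n - 6.
Evaluating at n = 10 gives t_{10} = 12934.

12934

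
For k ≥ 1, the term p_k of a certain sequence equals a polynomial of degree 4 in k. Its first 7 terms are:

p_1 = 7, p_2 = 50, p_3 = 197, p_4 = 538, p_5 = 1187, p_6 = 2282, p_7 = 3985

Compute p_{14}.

51578

1st diffs: 43, 147, 341, 649, 1095, 1703.
2nd diffs: 104, 194, 308, 446, 608.
3rd diffs: 90, 114, 138, 162.
4th diffs: 24, 24, 24 (constant).
Newton forward-difference form: p_k = 7 + 43·C(k-1,1) + 104·C(k-1,2) + 90·C(k-1,3) + 24·C(k-1,4).
At k = 14: k-1 = 13, so p_{14} = 7 + 559 + 8112 + 25740 + 17160 = 51578.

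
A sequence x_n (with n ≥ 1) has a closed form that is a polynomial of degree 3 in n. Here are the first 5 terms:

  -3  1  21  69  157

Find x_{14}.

1st diffs: 4, 20, 48, 88.
2nd diffs: 16, 28, 40.
3rd diffs: 12, 12 (constant).
So x_n = 2n^3 - 4n^2 + 2n - 3.
Evaluating at n = 14 gives x_{14} = 4729.

4729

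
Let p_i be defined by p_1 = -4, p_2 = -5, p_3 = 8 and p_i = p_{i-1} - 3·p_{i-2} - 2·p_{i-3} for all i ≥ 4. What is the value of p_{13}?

Compute successive terms:
p_4 = 31;  p_5 = 17;  p_6 = -92;  p_7 = -205;  p_8 = 37;  p_9 = 836;  p_{10} = 1135;  p_{11} = -1447;  p_{12} = -6524;  p_{13} = -4453.

-4453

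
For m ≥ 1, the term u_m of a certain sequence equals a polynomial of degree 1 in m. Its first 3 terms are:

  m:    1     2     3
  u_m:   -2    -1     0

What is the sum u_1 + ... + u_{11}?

33

1st diffs: 1, 1 (constant).
So u_m = m - 3.
Continuing: …, 1, 2, 3, 4, …, u_{11} = 8.
Summing m = 1..11 (11 terms) gives 33.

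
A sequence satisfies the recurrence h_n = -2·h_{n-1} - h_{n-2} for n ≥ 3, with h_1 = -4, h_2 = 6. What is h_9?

-20

Compute successive terms:
h_3 = -8, h_4 = 10, h_5 = -12, h_6 = 14, h_7 = -16, h_8 = 18, h_9 = -20.
(Characteristic roots are -1 and -1.)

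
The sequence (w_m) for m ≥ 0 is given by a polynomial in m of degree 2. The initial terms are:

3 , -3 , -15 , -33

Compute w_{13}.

-543

1st diffs: -6, -12, -18.
2nd diffs: -6, -6 (constant).
So w_m = -3m^2 - 3m + 3.
Evaluating at m = 13 gives w_{13} = -543.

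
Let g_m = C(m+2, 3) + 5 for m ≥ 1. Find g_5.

40

C(7, 3) = 35, so g_5 = 40.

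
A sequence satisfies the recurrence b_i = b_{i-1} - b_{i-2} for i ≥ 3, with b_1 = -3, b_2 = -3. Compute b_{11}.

3

b_3 = 0, b_4 = 3, b_5 = 3, b_6 = 0, b_7 = -3, b_8 = -3, b_9 = 0, b_{10} = 3, b_{11} = 3.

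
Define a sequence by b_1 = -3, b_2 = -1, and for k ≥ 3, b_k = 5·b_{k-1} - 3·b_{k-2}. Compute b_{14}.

52463111

Applying the relation repeatedly:
b_3 = 4;  b_4 = 23;  b_5 = 103;  …;  b_{11} = 658579;  b_{12} = 2833718;  b_{13} = 12192853;  b_{14} = 52463111.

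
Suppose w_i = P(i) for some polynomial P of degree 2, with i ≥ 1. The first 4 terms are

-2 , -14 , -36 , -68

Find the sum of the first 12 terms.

1st diffs: -12, -22, -32.
2nd diffs: -10, -10 (constant).
So w_i = -5i^2 + 3i.
Continuing: …, -110, -162, -224, -296, …, w_{12} = -684.
Summing i = 1..12 (12 terms) gives -3016.

-3016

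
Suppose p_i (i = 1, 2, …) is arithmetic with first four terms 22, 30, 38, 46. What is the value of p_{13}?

Common difference d = 8.
p_i = 22 + (i - 1)·8.
p_{13} = 22 + 12·8 = 118.

118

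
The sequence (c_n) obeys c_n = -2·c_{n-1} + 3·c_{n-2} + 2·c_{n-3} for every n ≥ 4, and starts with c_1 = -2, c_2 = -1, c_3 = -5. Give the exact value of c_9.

-1159

Compute successive terms:
c_4 = 3  c_5 = -23  c_6 = 45  c_7 = -153  c_8 = 395  c_9 = -1159.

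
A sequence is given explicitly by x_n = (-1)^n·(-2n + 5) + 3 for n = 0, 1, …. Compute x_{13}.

24

(-1)^13 = -1; -2n + 5 at n=13 is -21; so x_{13} = 24.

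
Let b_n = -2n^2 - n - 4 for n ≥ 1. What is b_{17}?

b_{17} = -2·17^2 - 1·17 - 4 = -599.

-599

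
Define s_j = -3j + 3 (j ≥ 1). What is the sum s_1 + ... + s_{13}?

Over j = 1..13: Σj = 91.
Total = (-3)·91 + (3)·13 = -234.

-234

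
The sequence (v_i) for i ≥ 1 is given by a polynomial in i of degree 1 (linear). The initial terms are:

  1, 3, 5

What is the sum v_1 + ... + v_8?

64

1st diffs: 2, 2 (constant).
So v_i = 2i - 1.
Continuing: …, 7, 9, 11, 13, …, v_8 = 15.
Summing i = 1..8 (8 terms) gives 64.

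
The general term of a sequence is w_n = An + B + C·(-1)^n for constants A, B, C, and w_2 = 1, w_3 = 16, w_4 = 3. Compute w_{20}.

Plug in n = 2, 3, 4: 2A + B + C = 1; 3A + B - C = 16; 4A + B + C = 3.
Subtracting the first from the second: A - 2C = 15.
Subtracting the second from the third: A + 2C = -13.
Solving: C = -7, A = 1, then B = 6.
Therefore w_{20} = 20 + 6 + (-7)·1 = 19.

19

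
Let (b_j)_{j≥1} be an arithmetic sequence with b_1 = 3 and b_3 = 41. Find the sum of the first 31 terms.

8928

Common difference d = (41 - 3) / (3 - 1) = 19.
b_j = 3 + (j - 1)·19.
b_{31} = 573; S = 31·(3 + 573)/2 = 8928.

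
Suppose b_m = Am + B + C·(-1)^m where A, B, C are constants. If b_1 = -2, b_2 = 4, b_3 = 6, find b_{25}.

The three given values yield: A + B - C = -2; 2A + B + C = 4; 3A + B - C = 6.
Subtracting the first from the second: A + 2C = 6.
Subtracting the second from the third: A - 2C = 2.
Solving: C = 1, A = 4, then B = -5.
Hence b_{25} = 4·25 + (-5) + 1·(-1) = 94.

94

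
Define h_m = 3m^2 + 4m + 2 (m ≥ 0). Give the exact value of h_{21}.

1409

h_{21} = 3·21^2 + 4·21 + 2 = 1409.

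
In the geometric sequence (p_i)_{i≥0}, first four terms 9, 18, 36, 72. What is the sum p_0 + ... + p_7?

Common ratio r = 2.
p_i = 9·2^(i-0).
S = 9·(2^8 - 1)/(2 - 1) = 9·(256 - 1)/(1) = 2295.

2295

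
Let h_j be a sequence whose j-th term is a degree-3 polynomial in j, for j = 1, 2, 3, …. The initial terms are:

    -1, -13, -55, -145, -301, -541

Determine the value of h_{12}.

1st diffs: -12, -42, -90, -156, -240.
2nd diffs: -30, -48, -66, -84.
3rd diffs: -18, -18, -18 (constant).
Newton forward-difference form: h_j = -1 + (-12)·C(j-1,1) + (-30)·C(j-1,2) + (-18)·C(j-1,3).
At j = 12: j-1 = 11, so h_{12} = -1 - 132 - 1650 - 2970 = -4753.

-4753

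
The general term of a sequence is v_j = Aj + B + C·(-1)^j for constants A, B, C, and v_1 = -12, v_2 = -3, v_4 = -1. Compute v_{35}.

22

Plug in j = 1, 2, 4: A + B - C = -12; 2A + B + C = -3; 4A + B + C = -1.
Subtracting the first from the second: A + 2C = 9.
Subtracting the second from the third: 2A = 2.
Solving: C = 4, A = 1, then B = -9.
So v_j = 1·j + (-9) + 4·(-1)^j; at j=35 this is 22.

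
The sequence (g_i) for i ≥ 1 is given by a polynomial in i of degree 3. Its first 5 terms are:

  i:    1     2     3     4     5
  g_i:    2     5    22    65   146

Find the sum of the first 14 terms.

1st diffs: 3, 17, 43, 81.
2nd diffs: 14, 26, 38.
3rd diffs: 12, 12 (constant).
So g_i = 2i^3 - 5i^2 + 4i + 1.
Continuing: …, 277, 470, 737, 1090, …, g_{14} = 4565.
Summing i = 1..14 (14 terms) gives 17409.

17409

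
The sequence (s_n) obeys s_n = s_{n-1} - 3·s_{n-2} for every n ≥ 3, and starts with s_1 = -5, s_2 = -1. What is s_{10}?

-451

Iterate the recurrence:
s_3 = 14  s_4 = 17  s_5 = -25  s_6 = -76  s_7 = -1  s_8 = 227  s_9 = 230  s_{10} = -451.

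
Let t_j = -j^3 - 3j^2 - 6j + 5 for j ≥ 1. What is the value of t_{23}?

-13887

t_{23} = -1·23^3 - 3·23^2 - 6·23 + 5 = -13887.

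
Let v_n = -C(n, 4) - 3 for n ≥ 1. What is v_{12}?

-498

C(12, 4) = 495, so v_{12} = -498.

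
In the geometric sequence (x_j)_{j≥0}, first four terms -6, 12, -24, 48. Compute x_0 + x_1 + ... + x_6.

Common ratio r = -2.
x_j = (-6)·(-2)^(j-0).
S = (-6)·((-2)^7 - 1)/(-2 - 1) = (-6)·(-128 - 1)/(-3) = -258.

-258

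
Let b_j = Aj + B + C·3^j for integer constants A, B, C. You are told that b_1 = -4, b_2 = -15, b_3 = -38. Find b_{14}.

-4783035

Plug in j = 1, 2, 3: A + B + 3C = -4; 2A + B + 9C = -15; 3A + B + 27C = -38.
Subtracting the first from the second: A + 6C = -11.
Subtracting the second from the third: A + 18C = -23.
Solving: C = -1, A = -5, then B = 4.
Therefore b_{14} = -70 + 4 + (-1)·4782969 = -4783035.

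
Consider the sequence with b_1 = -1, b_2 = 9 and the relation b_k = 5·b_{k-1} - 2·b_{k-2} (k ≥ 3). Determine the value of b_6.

Iterate the recurrence:
b_3 = 47;  b_4 = 217;  b_5 = 991;  b_6 = 4521.

4521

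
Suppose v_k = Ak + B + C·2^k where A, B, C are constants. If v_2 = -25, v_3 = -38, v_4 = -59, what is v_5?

-96

Write the equations: 2A + B + 4C = -25; 3A + B + 8C = -38; 4A + B + 16C = -59.
Subtracting the first from the second: A + 4C = -13.
Subtracting the second from the third: A + 8C = -21.
Solving: C = -2, A = -5, then B = -7.
Therefore v_5 = -25 + (-7) + (-2)·32 = -96.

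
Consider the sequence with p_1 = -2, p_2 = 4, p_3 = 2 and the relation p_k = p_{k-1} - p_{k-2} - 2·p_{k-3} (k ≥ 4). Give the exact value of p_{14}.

p_4 = 2, p_5 = -8, p_6 = -14, …, p_{11} = -40, p_{12} = -214, p_{13} = -290, p_{14} = 4.

4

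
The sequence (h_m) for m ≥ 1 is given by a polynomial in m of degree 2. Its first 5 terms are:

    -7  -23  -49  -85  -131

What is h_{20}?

1st diffs: -16, -26, -36, -46.
2nd diffs: -10, -10, -10 (constant).
So h_m = -5m^2 - m - 1.
Evaluating at m = 20 gives h_{20} = -2021.

-2021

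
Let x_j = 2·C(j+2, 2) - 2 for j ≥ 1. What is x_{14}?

C(16, 2) = 120, so x_{14} = 238.

238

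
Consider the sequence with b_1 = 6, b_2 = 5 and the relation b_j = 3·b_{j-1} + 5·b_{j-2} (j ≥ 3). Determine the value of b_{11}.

3787845

Compute successive terms:
b_3 = 45; b_4 = 160; b_5 = 705; b_6 = 2915; b_7 = 12270; b_8 = 51385; b_9 = 215505; b_{10} = 903440; b_{11} = 3787845.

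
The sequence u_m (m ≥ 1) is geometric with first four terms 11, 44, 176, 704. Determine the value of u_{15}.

2952790016

Common ratio r = 4.
u_m = 11·4^(m-1).
u_{15} = 11·4^14 = 2952790016.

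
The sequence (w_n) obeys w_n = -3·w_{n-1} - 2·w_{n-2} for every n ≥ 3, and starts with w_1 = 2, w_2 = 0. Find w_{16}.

65532

Step forward from the initial values:
w_3 = -4; w_4 = 12; w_5 = -28; …; w_{13} = -8188; w_{14} = 16380; w_{15} = -32764; w_{16} = 65532.
(Characteristic roots are -1 and -2.)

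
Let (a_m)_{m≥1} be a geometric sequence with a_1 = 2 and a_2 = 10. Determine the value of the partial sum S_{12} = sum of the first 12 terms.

122070312

Common ratio r = 5.
a_m = 2·5^(m-1).
S = 2·(5^12 - 1)/(5 - 1) = 2·(244140625 - 1)/(4) = 122070312.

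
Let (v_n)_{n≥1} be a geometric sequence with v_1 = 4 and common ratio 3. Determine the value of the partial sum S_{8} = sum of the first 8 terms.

v_n = 4·3^(n-1).
S = 4·(3^8 - 1)/(3 - 1) = 4·(6561 - 1)/(2) = 13120.

13120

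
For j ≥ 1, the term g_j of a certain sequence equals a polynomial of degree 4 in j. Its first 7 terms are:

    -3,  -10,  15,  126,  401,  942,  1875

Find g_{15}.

1st diffs: -7, 25, 111, 275, 541, 933.
2nd diffs: 32, 86, 164, 266, 392.
3rd diffs: 54, 78, 102, 126.
4th diffs: 24, 24, 24 (constant).
Newton forward-difference form: g_j = -3 + (-7)·C(j-1,1) + 32·C(j-1,2) + 54·C(j-1,3) + 24·C(j-1,4).
At j = 15: j-1 = 14, so g_{15} = -3 - 98 + 2912 + 19656 + 24024 = 46491.

46491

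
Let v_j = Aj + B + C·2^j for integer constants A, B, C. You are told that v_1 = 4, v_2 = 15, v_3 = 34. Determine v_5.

136

Plug in j = 1, 2, 3: A + B + 2C = 4; 2A + B + 4C = 15; 3A + B + 8C = 34.
Subtracting the first from the second: A + 2C = 11.
Subtracting the second from the third: A + 4C = 19.
Solving: C = 4, A = 3, then B = -7.
Hence v_5 = 3·5 + (-7) + 4·32 = 136.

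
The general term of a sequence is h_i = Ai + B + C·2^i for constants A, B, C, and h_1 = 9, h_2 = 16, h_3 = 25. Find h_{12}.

4158

Write the equations: A + B + 2C = 9; 2A + B + 4C = 16; 3A + B + 8C = 25.
Subtracting the first from the second: A + 2C = 7.
Subtracting the second from the third: A + 4C = 9.
Solving: C = 1, A = 5, then B = 2.
Hence h_{12} = 5·12 + 2 + 1·4096 = 4158.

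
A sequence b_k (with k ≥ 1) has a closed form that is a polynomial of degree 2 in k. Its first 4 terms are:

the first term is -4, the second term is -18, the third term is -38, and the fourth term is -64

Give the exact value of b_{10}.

1st diffs: -14, -20, -26.
2nd diffs: -6, -6 (constant).
Newton forward-difference form: b_k = -4 + (-14)·C(k-1,1) + (-6)·C(k-1,2).
At k = 10: k-1 = 9, so b_{10} = -4 - 126 - 216 = -346.

-346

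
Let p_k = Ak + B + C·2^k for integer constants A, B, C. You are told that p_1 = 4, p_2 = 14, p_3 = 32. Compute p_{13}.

The three given values yield: A + B + 2C = 4; 2A + B + 4C = 14; 3A + B + 8C = 32.
Subtracting the first from the second: A + 2C = 10.
Subtracting the second from the third: A + 4C = 18.
Solving: C = 4, A = 2, then B = -6.
Hence p_{13} = 2·13 + (-6) + 4·8192 = 32788.

32788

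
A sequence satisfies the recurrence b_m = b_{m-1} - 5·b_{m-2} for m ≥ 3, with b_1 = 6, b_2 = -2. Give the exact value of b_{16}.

Applying the relation repeatedly:
b_3 = -32;  b_4 = -22;  b_5 = 138;  …;  b_{13} = -69882;  b_{14} = 122078;  b_{15} = 471488;  b_{16} = -138902.

-138902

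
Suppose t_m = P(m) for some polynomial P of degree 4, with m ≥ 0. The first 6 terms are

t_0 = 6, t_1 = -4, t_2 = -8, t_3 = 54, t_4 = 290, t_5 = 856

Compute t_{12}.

37242

1st diffs: -10, -4, 62, 236, 566.
2nd diffs: 6, 66, 174, 330.
3rd diffs: 60, 108, 156.
4th diffs: 48, 48 (constant).
Newton forward-difference form: t_m = 6 + (-10)·C(m,1) + 6·C(m,2) + 60·C(m,3) + 48·C(m,4).
At m = 12: m = 12, so t_{12} = 6 - 120 + 396 + 13200 + 23760 = 37242.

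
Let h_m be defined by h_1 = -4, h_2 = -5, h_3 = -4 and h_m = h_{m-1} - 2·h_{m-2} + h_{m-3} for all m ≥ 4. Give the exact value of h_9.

19

Applying the relation repeatedly:
h_4 = 2; h_5 = 5; h_6 = -3; h_7 = -11; h_8 = 0; h_9 = 19.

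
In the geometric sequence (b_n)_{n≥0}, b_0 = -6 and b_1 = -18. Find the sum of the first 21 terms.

-31381059606

Common ratio r = 3.
b_n = (-6)·3^(n-0).
S = (-6)·(3^21 - 1)/(3 - 1) = (-6)·(10460353203 - 1)/(2) = -31381059606.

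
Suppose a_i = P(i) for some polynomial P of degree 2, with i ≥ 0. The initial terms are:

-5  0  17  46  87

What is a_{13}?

1st diffs: 5, 17, 29, 41.
2nd diffs: 12, 12, 12 (constant).
So a_i = 6i^2 - i - 5.
Evaluating at i = 13 gives a_{13} = 996.

996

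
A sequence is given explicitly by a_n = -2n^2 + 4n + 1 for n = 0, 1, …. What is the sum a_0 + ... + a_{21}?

Over n = 0..21: Σn = 231, Σn² = 3311.
Total = (-2)·3311 + (4)·231 + (1)·22 = -5676.

-5676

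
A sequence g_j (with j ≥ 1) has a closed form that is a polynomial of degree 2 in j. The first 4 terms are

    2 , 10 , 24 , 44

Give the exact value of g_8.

184

1st diffs: 8, 14, 20.
2nd diffs: 6, 6 (constant).
Newton forward-difference form: g_j = 2 + 8·C(j-1,1) + 6·C(j-1,2).
At j = 8: j-1 = 7, so g_8 = 2 + 56 + 126 = 184.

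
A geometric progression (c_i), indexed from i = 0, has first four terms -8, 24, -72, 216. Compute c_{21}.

Common ratio r = -3.
c_i = (-8)·(-3)^(i-0).
c_{21} = (-8)·(-3)^21 = 83682825624.

83682825624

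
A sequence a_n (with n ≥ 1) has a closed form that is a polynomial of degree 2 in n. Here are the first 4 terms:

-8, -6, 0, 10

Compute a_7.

1st diffs: 2, 6, 10.
2nd diffs: 4, 4 (constant).
So a_n = 2n^2 - 4n - 6.
Evaluating at n = 7 gives a_7 = 64.

64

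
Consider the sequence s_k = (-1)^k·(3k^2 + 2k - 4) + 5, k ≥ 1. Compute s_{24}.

1777

(-1)^24 = 1; 3k^2 + 2k - 4 at k=24 is 1772; so s_{24} = 1777.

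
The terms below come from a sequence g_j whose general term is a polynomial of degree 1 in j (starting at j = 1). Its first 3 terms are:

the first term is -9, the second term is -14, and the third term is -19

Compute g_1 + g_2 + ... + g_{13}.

-507

1st diffs: -5, -5 (constant).
So g_j = -5j - 4.
Continuing: …, -24, -29, -34, -39, …, g_{13} = -69.
Summing j = 1..13 (13 terms) gives -507.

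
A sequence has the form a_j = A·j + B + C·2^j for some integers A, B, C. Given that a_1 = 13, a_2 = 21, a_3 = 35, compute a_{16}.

196645

Plug in j = 1, 2, 3: A + B + 2C = 13; 2A + B + 4C = 21; 3A + B + 8C = 35.
Subtracting the first from the second: A + 2C = 8.
Subtracting the second from the third: A + 4C = 14.
Solving: C = 3, A = 2, then B = 5.
Hence a_{16} = 2·16 + 5 + 3·65536 = 196645.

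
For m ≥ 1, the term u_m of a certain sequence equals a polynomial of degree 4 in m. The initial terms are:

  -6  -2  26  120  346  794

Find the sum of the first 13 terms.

68016

1st diffs: 4, 28, 94, 226, 448.
2nd diffs: 24, 66, 132, 222.
3rd diffs: 42, 66, 90.
4th diffs: 24, 24 (constant).
Newton forward-difference form: u_m = -6 + 4·C(m-1,1) + 24·C(m-1,2) + 42·C(m-1,3) + 24·C(m-1,4).
Continuing: …, 1578, 2836, 4730, 7446, …, u_{13} = 22746.
Summing m = 1..13 (13 terms) gives 68016.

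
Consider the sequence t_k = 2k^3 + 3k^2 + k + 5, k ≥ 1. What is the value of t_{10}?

2315

t_{10} = 2·10^3 + 3·10^2 + 1·10 + 5 = 2315.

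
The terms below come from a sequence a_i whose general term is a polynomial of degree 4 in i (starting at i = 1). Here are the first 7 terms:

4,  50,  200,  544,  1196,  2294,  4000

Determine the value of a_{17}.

1st diffs: 46, 150, 344, 652, 1098, 1706.
2nd diffs: 104, 194, 308, 446, 608.
3rd diffs: 90, 114, 138, 162.
4th diffs: 24, 24, 24 (constant).
So a_i = i^4 + 5i^3 - 3i^2 + 5i - 4.
Evaluating at i = 17 gives a_{17} = 107300.

107300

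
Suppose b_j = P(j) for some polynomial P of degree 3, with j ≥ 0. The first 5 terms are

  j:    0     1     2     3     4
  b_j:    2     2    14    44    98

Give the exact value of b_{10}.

1st diffs: 0, 12, 30, 54.
2nd diffs: 12, 18, 24.
3rd diffs: 6, 6 (constant).
So b_j = j^3 + 3j^2 - 4j + 2.
Evaluating at j = 10 gives b_{10} = 1262.

1262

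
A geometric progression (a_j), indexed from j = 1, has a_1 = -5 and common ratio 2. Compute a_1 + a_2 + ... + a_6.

-315

a_j = (-5)·2^(j-1).
S = (-5)·(2^6 - 1)/(2 - 1) = (-5)·(64 - 1)/(1) = -315.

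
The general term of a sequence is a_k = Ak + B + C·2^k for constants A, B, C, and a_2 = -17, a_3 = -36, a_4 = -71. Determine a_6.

At k = 2, 3, 4: 2A + B + 4C = -17; 3A + B + 8C = -36; 4A + B + 16C = -71.
Subtracting the first from the second: A + 4C = -19.
Subtracting the second from the third: A + 8C = -35.
Solving: C = -4, A = -3, then B = 5.
Therefore a_6 = -18 + 5 + (-4)·64 = -269.

-269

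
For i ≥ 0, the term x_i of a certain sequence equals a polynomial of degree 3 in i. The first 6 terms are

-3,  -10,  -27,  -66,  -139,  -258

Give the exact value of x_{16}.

1st diffs: -7, -17, -39, -73, -119.
2nd diffs: -10, -22, -34, -46.
3rd diffs: -12, -12, -12 (constant).
So x_i = -2i^3 + i^2 - 6i - 3.
Evaluating at i = 16 gives x_{16} = -8035.

-8035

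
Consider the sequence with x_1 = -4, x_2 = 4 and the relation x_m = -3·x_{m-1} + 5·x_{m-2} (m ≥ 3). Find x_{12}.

Step forward from the initial values:
x_3 = -32, x_4 = 116, x_5 = -508, x_6 = 2104, x_7 = -8852, x_8 = 37076, x_9 = -155488, x_{10} = 651844, x_{11} = -2732972, x_{12} = 11458136.

11458136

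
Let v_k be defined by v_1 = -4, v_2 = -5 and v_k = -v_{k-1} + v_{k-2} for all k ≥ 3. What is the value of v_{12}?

-225

Step forward from the initial values:
v_3 = 1, v_4 = -6, v_5 = 7, v_6 = -13, v_7 = 20, v_8 = -33, v_9 = 53, v_{10} = -86, v_{11} = 139, v_{12} = -225.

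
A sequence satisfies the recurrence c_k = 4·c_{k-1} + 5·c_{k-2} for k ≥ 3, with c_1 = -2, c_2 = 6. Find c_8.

52086

Step forward from the initial values:
c_3 = 14;  c_4 = 86;  c_5 = 414;  c_6 = 2086;  c_7 = 10414;  c_8 = 52086.
(Characteristic roots are 5 and -1.)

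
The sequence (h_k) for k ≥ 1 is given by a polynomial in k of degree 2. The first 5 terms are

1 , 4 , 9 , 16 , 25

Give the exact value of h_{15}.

1st diffs: 3, 5, 7, 9.
2nd diffs: 2, 2, 2 (constant).
Newton forward-difference form: h_k = 1 + 3·C(k-1,1) + 2·C(k-1,2).
At k = 15: k-1 = 14, so h_{15} = 1 + 42 + 182 = 225.

225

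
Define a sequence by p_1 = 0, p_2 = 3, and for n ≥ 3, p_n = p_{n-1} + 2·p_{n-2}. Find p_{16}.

Iterate the recurrence:
p_3 = 3  p_4 = 9  p_5 = 15  …  p_{13} = 4095  p_{14} = 8193  p_{15} = 16383  p_{16} = 32769.
(Characteristic roots are 2 and -1.)

32769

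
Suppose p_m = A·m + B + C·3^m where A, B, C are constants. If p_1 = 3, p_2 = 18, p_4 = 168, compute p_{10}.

118122

At m = 1, 2, 4: A + B + 3C = 3; 2A + B + 9C = 18; 4A + B + 81C = 168.
Subtracting the first from the second: A + 6C = 15.
Subtracting the second from the third: 2A + 72C = 150.
Solving: C = 2, A = 3, then B = -6.
So p_m = 3·m + (-6) + 2·3^m; at m=10 this is 118122.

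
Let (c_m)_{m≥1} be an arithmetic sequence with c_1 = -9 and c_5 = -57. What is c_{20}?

Common difference d = (-57 - (-9)) / (5 - 1) = -12.
c_m = -9 + (m - 1)·(-12).
c_{20} = -9 + 19·(-12) = -237.

-237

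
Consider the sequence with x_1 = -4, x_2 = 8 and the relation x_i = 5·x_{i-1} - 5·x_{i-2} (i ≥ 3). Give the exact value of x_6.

3700

Step forward from the initial values:
x_3 = 60, x_4 = 260, x_5 = 1000, x_6 = 3700.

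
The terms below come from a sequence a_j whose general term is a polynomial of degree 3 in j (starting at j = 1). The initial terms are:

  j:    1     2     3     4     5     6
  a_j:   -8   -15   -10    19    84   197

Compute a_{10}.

1st diffs: -7, 5, 29, 65, 113.
2nd diffs: 12, 24, 36, 48.
3rd diffs: 12, 12, 12 (constant).
Newton forward-difference form: a_j = -8 + (-7)·C(j-1,1) + 12·C(j-1,2) + 12·C(j-1,3).
At j = 10: j-1 = 9, so a_{10} = -8 - 63 + 432 + 1008 = 1369.

1369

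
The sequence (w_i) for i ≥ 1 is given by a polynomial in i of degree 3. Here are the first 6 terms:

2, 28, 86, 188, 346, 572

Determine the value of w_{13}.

1st diffs: 26, 58, 102, 158, 226.
2nd diffs: 32, 44, 56, 68.
3rd diffs: 12, 12, 12 (constant).
Newton forward-difference form: w_i = 2 + 26·C(i-1,1) + 32·C(i-1,2) + 12·C(i-1,3).
At i = 13: i-1 = 12, so w_{13} = 2 + 312 + 2112 + 2640 = 5066.

5066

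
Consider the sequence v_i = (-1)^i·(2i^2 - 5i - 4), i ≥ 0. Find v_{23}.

-939

(-1)^23 = -1; 2i^2 - 5i - 4 at i=23 is 939; so v_{23} = -939.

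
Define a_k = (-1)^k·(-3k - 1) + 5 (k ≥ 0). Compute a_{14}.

-38

(-1)^14 = 1; -3k - 1 at k=14 is -43; so a_{14} = -38.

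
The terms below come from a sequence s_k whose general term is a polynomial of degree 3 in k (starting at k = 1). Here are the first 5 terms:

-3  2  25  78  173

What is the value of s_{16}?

7422

1st diffs: 5, 23, 53, 95.
2nd diffs: 18, 30, 42.
3rd diffs: 12, 12 (constant).
Newton forward-difference form: s_k = -3 + 5·C(k-1,1) + 18·C(k-1,2) + 12·C(k-1,3).
At k = 16: k-1 = 15, so s_{16} = -3 + 75 + 1890 + 5460 = 7422.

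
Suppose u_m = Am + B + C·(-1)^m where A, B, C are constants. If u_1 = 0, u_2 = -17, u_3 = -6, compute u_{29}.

-84

The three given values yield: A + B - C = 0; 2A + B + C = -17; 3A + B - C = -6.
Subtracting the first from the second: A + 2C = -17.
Subtracting the second from the third: A - 2C = 11.
Solving: C = -7, A = -3, then B = -4.
Therefore u_{29} = -87 + (-4) + (-7)·(-1) = -84.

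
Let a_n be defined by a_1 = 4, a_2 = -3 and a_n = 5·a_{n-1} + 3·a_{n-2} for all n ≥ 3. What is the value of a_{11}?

-3745353

Compute successive terms:
a_3 = -3, a_4 = -24, a_5 = -129, a_6 = -717, a_7 = -3972, a_8 = -22011, a_9 = -121971, a_{10} = -675888, a_{11} = -3745353.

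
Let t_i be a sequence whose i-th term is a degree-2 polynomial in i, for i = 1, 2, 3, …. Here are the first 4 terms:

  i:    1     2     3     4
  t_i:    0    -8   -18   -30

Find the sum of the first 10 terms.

-600

1st diffs: -8, -10, -12.
2nd diffs: -2, -2 (constant).
So t_i = -i^2 - 5i + 6.
Continuing: …, -44, -60, -78, -98, …, t_{10} = -144.
Summing i = 1..10 (10 terms) gives -600.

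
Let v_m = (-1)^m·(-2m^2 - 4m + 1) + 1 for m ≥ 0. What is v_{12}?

(-1)^12 = 1; -2m^2 - 4m + 1 at m=12 is -335; so v_{12} = -334.

-334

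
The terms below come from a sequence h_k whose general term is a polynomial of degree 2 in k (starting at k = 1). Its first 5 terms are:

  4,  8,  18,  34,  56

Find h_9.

204

1st diffs: 4, 10, 16, 22.
2nd diffs: 6, 6, 6 (constant).
Newton forward-difference form: h_k = 4 + 4·C(k-1,1) + 6·C(k-1,2).
At k = 9: k-1 = 8, so h_9 = 4 + 32 + 168 = 204.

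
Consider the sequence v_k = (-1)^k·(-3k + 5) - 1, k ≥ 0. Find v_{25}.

(-1)^25 = -1; -3k + 5 at k=25 is -70; so v_{25} = 69.

69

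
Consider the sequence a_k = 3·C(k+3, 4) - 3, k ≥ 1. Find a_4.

102

C(7, 4) = 35, so a_4 = 102.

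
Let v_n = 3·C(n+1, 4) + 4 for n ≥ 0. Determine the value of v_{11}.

1489

C(12, 4) = 495, so v_{11} = 1489.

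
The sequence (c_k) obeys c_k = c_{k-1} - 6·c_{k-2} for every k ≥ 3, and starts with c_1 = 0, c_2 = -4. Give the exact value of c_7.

-340

Compute successive terms:
c_3 = -4, c_4 = 20, c_5 = 44, c_6 = -76, c_7 = -340.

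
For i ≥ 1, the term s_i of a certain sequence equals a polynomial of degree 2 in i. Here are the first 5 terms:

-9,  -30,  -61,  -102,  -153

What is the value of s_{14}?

-1062

1st diffs: -21, -31, -41, -51.
2nd diffs: -10, -10, -10 (constant).
Newton forward-difference form: s_i = -9 + (-21)·C(i-1,1) + (-10)·C(i-1,2).
At i = 14: i-1 = 13, so s_{14} = -9 - 273 - 780 = -1062.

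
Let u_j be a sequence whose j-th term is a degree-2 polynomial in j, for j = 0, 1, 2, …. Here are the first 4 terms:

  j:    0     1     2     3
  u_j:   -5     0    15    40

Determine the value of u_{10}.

1st diffs: 5, 15, 25.
2nd diffs: 10, 10 (constant).
Newton forward-difference form: u_j = -5 + 5·C(j,1) + 10·C(j,2).
At j = 10: j = 10, so u_{10} = -5 + 50 + 450 = 495.

495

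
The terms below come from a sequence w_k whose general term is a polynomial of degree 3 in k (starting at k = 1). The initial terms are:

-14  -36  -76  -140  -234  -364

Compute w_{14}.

1st diffs: -22, -40, -64, -94, -130.
2nd diffs: -18, -24, -30, -36.
3rd diffs: -6, -6, -6 (constant).
So w_k = -k^3 - 3k^2 - 6k - 4.
Evaluating at k = 14 gives w_{14} = -3420.

-3420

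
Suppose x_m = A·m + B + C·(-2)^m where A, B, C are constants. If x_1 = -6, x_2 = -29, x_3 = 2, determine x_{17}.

393124

Write the equations: A + B - 2C = -6; 2A + B + 4C = -29; 3A + B - 8C = 2.
Subtracting the first from the second: A + 6C = -23.
Subtracting the second from the third: A - 12C = 31.
Solving: C = -3, A = -5, then B = -7.
So x_m = -5·m + (-7) + (-3)·(-2)^m; at m=17 this is 393124.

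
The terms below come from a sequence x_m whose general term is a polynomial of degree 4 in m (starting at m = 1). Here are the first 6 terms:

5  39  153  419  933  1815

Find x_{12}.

1st diffs: 34, 114, 266, 514, 882.
2nd diffs: 80, 152, 248, 368.
3rd diffs: 72, 96, 120.
4th diffs: 24, 24 (constant).
Newton forward-difference form: x_m = 5 + 34·C(m-1,1) + 80·C(m-1,2) + 72·C(m-1,3) + 24·C(m-1,4).
At m = 12: m-1 = 11, so x_{12} = 5 + 374 + 4400 + 11880 + 7920 = 24579.

24579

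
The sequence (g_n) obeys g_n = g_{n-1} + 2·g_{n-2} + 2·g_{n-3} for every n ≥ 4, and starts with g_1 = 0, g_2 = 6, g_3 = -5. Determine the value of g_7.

45

Step forward from the initial values:
g_4 = 7  g_5 = 9  g_6 = 13  g_7 = 45.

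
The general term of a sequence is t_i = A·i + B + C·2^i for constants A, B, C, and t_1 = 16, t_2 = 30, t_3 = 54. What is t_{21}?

10485846

At i = 1, 2, 3: A + B + 2C = 16; 2A + B + 4C = 30; 3A + B + 8C = 54.
Subtracting the first from the second: A + 2C = 14.
Subtracting the second from the third: A + 4C = 24.
Solving: C = 5, A = 4, then B = 2.
Hence t_{21} = 4·21 + 2 + 5·2097152 = 10485846.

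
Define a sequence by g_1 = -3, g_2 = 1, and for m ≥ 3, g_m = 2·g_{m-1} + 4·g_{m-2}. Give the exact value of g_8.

g_3 = -10  g_4 = -16  g_5 = -72  g_6 = -208  g_7 = -704  g_8 = -2240.

-2240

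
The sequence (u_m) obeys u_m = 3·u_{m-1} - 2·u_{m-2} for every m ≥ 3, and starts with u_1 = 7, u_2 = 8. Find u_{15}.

Compute successive terms:
u_3 = 10;  u_4 = 14;  u_5 = 22;  …;  u_{12} = 2054;  u_{13} = 4102;  u_{14} = 8198;  u_{15} = 16390.
(Characteristic roots are 2 and 1.)

16390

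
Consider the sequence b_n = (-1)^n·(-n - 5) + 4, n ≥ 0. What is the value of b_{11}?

(-1)^11 = -1; -n - 5 at n=11 is -16; so b_{11} = 20.

20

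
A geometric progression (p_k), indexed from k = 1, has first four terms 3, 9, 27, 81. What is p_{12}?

Common ratio r = 3.
p_k = 3·3^(k-1).
p_{12} = 3·3^11 = 531441.

531441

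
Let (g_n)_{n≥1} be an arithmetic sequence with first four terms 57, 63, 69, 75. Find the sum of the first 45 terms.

Common difference d = 6.
g_n = 57 + (n - 1)·6.
g_{45} = 321; S = 45·(57 + 321)/2 = 8505.

8505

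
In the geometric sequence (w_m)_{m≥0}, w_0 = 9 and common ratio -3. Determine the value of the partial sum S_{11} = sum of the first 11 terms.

398583

w_m = 9·(-3)^(m-0).
S = 9·((-3)^11 - 1)/(-3 - 1) = 9·(-177147 - 1)/(-4) = 398583.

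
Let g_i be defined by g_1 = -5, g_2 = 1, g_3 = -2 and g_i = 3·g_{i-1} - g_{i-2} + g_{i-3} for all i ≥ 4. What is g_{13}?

Applying the relation repeatedly:
g_4 = -12  g_5 = -33  g_6 = -89  g_7 = -246  g_8 = -682  g_9 = -1889  g_{10} = -5231  g_{11} = -14486  g_{12} = -40116  g_{13} = -111093.

-111093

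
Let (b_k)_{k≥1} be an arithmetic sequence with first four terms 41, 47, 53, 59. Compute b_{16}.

Common difference d = 6.
b_k = 41 + (k - 1)·6.
b_{16} = 41 + 15·6 = 131.

131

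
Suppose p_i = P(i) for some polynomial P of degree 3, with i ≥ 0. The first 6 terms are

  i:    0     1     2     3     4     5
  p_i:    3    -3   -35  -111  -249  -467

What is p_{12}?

1st diffs: -6, -32, -76, -138, -218.
2nd diffs: -26, -44, -62, -80.
3rd diffs: -18, -18, -18 (constant).
Newton forward-difference form: p_i = 3 + (-6)·C(i,1) + (-26)·C(i,2) + (-18)·C(i,3).
At i = 12: i = 12, so p_{12} = 3 - 72 - 1716 - 3960 = -5745.

-5745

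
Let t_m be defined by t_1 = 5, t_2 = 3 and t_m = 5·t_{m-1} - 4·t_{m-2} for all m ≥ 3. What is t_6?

t_3 = -5  t_4 = -37  t_5 = -165  t_6 = -677.
(Characteristic roots are 4 and 1.)

-677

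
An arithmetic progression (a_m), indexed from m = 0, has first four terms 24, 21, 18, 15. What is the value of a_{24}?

-48

Common difference d = -3.
a_m = 24 + (m - 0)·(-3).
a_{24} = 24 + 24·(-3) = -48.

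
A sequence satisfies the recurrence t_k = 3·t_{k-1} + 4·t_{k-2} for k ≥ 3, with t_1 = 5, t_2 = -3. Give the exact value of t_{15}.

107374187

Applying the relation repeatedly:
t_3 = 11;  t_4 = 21;  t_5 = 107;  …;  t_{12} = 1677717;  t_{13} = 6710891;  t_{14} = 26843541;  t_{15} = 107374187.
(Characteristic roots are 4 and -1.)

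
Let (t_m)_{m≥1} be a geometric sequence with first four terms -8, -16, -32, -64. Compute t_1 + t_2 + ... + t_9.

-4088

Common ratio r = 2.
t_m = (-8)·2^(m-1).
S = (-8)·(2^9 - 1)/(2 - 1) = (-8)·(512 - 1)/(1) = -4088.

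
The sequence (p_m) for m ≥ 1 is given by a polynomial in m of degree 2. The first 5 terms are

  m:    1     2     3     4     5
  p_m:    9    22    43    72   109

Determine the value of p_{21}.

1789

1st diffs: 13, 21, 29, 37.
2nd diffs: 8, 8, 8 (constant).
Newton forward-difference form: p_m = 9 + 13·C(m-1,1) + 8·C(m-1,2).
At m = 21: m-1 = 20, so p_{21} = 9 + 260 + 1520 = 1789.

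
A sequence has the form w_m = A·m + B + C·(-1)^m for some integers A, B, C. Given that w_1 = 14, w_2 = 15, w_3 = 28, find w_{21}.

The three given values yield: A + B - C = 14; 2A + B + C = 15; 3A + B - C = 28.
Subtracting the first from the second: A + 2C = 1.
Subtracting the second from the third: A - 2C = 13.
Solving: C = -3, A = 7, then B = 4.
Therefore w_{21} = 147 + 4 + (-3)·(-1) = 154.

154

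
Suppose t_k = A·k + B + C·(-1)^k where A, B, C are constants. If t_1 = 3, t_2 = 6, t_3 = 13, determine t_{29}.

Write the equations: A + B - C = 3; 2A + B + C = 6; 3A + B - C = 13.
Subtracting the first from the second: A + 2C = 3.
Subtracting the second from the third: A - 2C = 7.
Solving: C = -1, A = 5, then B = -3.
Therefore t_{29} = 145 + (-3) + (-1)·(-1) = 143.

143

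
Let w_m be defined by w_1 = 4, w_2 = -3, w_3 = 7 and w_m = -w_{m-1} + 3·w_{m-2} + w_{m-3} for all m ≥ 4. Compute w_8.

-284

Compute successive terms:
w_4 = -12  w_5 = 30  w_6 = -59  w_7 = 137  w_8 = -284.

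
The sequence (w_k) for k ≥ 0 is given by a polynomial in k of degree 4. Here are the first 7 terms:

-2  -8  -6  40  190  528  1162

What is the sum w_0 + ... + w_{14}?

124192

1st diffs: -6, 2, 46, 150, 338, 634.
2nd diffs: 8, 44, 104, 188, 296.
3rd diffs: 36, 60, 84, 108.
4th diffs: 24, 24, 24 (constant).
Newton forward-difference form: w_k = -2 + (-6)·C(k,1) + 8·C(k,2) + 36·C(k,3) + 24·C(k,4).
Continuing: …, 2224, 3870, 6280, 9658, …, w_{14} = 37770.
Summing k = 0..14 (15 terms) gives 124192.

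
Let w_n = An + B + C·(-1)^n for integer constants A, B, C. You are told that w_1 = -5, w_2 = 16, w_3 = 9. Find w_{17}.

At n = 1, 2, 3: A + B - C = -5; 2A + B + C = 16; 3A + B - C = 9.
Subtracting the first from the second: A + 2C = 21.
Subtracting the second from the third: A - 2C = -7.
Solving: C = 7, A = 7, then B = -5.
So w_n = 7·n + (-5) + 7·(-1)^n; at n=17 this is 107.

107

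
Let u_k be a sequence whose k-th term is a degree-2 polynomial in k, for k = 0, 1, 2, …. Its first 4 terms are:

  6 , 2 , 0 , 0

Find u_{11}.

1st diffs: -4, -2, 0.
2nd diffs: 2, 2 (constant).
Newton forward-difference form: u_k = 6 + (-4)·C(k,1) + 2·C(k,2).
At k = 11: k = 11, so u_{11} = 6 - 44 + 110 = 72.

72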